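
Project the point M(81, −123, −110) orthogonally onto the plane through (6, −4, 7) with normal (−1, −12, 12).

n = (−1, −12, 12), |n|² = 289, and n·M − 126 = -51.
t = -51/289 = -3/17, so the foot is M − t·n = (81, −123, −110) − (-3/17)·(−1, −12, 12) = (1374/17, −2127/17, −1834/17).

(1374/17, -2127/17, -1834/17)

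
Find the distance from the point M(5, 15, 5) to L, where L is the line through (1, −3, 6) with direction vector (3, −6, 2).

√145

Direction vector d = (3, −6, 2).
AP = (4, 18, −1); AP·d = -98, |AP|² = 341, |d|² = 49.
distance² = |AP|² − (AP·d)²/|d|² = 341 − 9604/49 = 145, so the distance is √145.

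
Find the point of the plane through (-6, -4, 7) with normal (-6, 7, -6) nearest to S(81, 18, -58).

n = (-6, 7, -6), |n|² = 121, and n·S − (-34) = 22.
t = 22/121 = 2/11, so the foot is S − t·n = (81, 18, -58) − (2/11)·(-6, 7, -6) = (903/11, 184/11, -626/11).

(903/11, 184/11, -626/11)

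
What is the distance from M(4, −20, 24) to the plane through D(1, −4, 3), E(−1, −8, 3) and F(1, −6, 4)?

DE = (−2, −4, 0) and DF = (0, −2, 1), so a normal is n = DE × DF = (−4, 2, 4).
Then n·(4, −20, 24) − 0 = 40.
|n| = √(16 + 4 + 16) = 6, so the distance is |40|/6 = 20/3.

20/3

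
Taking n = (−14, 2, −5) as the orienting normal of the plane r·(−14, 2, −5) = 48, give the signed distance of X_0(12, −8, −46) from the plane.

-2/15

n·X_0 − 48 = -2.
|n| = 15, so the signed distance is -2/15.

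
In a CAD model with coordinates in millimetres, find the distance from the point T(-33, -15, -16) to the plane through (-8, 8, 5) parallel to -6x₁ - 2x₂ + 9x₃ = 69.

7/11

Parallel planes share the normal n = (-6, -2, 9); since (-8, 8, 5) lies on the plane, its equation is -6x₁ - 2x₂ + 9x₃ = 77.
n = (-6, -2, 9); n·P − 77 = 7; |n| = 11; distance = 7/11.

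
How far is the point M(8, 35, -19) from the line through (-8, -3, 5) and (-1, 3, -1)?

2√85

A direction vector is d = (7, 6, -6).
AP = (16, 38, -24), and AP × d = (-84, -72, -170).
|AP × d|² = 41140 and |d|² = 121, so the distance is √(41140/121) = √340 = 2√85.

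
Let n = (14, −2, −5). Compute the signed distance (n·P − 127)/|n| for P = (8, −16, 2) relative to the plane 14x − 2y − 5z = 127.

7/15

n·P − 127 = 7.
|n| = 15, so the signed distance is 7/15.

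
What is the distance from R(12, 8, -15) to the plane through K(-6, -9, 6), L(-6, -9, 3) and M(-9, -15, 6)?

19√5/5

KL = (0, 0, -3) and KM = (-3, -6, 0), so a normal is n = KL × KM = (-18, 9, 0).
n = (-18, 9, 0); n·P − 27 = -171; |n| = 9√5; distance = 171/(9√5) = 19√5/5.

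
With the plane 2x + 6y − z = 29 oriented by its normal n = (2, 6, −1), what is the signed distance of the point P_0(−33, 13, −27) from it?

n·P_0 − 29 = 10.
|n| = √41, so the signed distance is 10/√41.

10/√41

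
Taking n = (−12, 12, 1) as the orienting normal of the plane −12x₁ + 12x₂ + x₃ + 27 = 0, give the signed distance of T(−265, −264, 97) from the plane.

n·T − (-27) = 136.
|n| = 17, so the signed distance is 136/17 = 8.

8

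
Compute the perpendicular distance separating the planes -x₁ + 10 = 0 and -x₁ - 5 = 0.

15

Both planes have normal n = (-1, 0, 0), |n| = 1. Any point on the first plane is at distance |5 − (-10)|/|n| = 15/1 = 15 from the second.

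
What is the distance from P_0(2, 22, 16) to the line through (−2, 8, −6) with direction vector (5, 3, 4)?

√246

Direction vector d = (5, 3, 4).
AP = (4, 14, 22); AP·d = 150, |AP|² = 696, |d|² = 50.
distance² = |AP|² − (AP·d)²/|d|² = 696 − 22500/50 = 246, so the distance is √246.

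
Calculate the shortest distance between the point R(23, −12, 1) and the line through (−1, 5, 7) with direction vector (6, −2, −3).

Direction vector d = (6, −2, −3).
AP = (24, −17, −6), and AP × d = (39, 36, 54).
|AP × d|² = 5733 and |d|² = 49, so the distance is √(5733/49) = √117 = 3√13.

3√13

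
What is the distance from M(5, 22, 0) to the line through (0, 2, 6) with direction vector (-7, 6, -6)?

Direction vector d = (-7, 6, -6).
AP = (5, 20, -6); AP·d = 121, |AP|² = 461, |d|² = 121.
distance² = |AP|² − (AP·d)²/|d|² = 461 − 14641/121 = 340, so the distance is 2√85.

2√85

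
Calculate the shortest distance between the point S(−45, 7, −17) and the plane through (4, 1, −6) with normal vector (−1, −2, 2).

5

The plane has equation n·(r − (4, 1, −6)) = 0, i.e. n·r = -18.
Then n·(−45, 7, −17) − (−18) = 15.
|n| = √(1 + 4 + 4) = 3, so the distance is |15|/3 = 5.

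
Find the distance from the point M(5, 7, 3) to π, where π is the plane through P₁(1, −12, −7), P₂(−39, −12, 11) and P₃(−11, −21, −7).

P₁P₂ = (−40, 0, 18) and P₁P₃ = (−12, −9, 0), so a normal is n = P₁P₂ × P₁P₃ = (162, −216, 360).
n = (162, −216, 360); n·P − 234 = 144; |n| = 450; distance = 144/450 = 8/25.

8/25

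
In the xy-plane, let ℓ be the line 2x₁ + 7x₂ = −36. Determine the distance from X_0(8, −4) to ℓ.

24√53/53

The normal to the line is n = (2, 7) with |n| = √53.
|n·X_0 − (-36)| = |-12 − (-36)| = 24, so the distance is 24/√53.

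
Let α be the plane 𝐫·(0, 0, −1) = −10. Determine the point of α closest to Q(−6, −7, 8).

(-6, -7, 10)

n = (0, 0, −1), |n|² = 1, and n·Q − (-10) = 2.
t = 2/1 = 2, so the foot is Q − t·n = (−6, −7, 8) − 2·(0, 0, −1) = (−6, −7, 10).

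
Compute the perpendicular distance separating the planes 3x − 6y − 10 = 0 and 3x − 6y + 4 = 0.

14√5/15

With common normal n = (3, −6, 0) (|n| = 3√5), the distance is |10 − (-4)|/|n| = 14/(3√5) = 14√5/15.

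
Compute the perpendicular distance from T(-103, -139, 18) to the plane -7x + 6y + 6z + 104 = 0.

Normal vector n = (-7, 6, 6), and n·(-103, -139, 18) - (-104) = 99.
|n| = √(49 + 36 + 36) = 11, so the distance is |99|/11 = 9.

9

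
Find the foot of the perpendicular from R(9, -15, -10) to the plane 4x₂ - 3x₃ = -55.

(9, -19, -7)

The perpendicular from R has direction n = (0, 4, -3): r = (9, -15, -10) + λ(0, 4, -3).
Substitute into the plane: n·(R + λn) = -55 gives -30 + 25λ = -55, so λ = -1.
Foot = (9, -15, -10) + (-1)·(0, 4, -3) = (9, -19, -7).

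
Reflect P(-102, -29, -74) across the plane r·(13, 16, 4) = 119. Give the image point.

(28, 131, -34)

With n = (13, 16, 4), the signed offset is (n·P − 119)/|n|² = -2205/441 = -5.
P' = P − 2t·n = (-102, -29, -74) − (-10)·(13, 16, 4) = (28, 131, -34).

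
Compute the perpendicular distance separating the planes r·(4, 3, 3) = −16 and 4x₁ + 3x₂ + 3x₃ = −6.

Both planes have normal n = (4, 3, 3), |n| = √34. Any point on the first plane is at distance |(-6) − (-16)|/|n| = 10/√34 from the second.

10/√34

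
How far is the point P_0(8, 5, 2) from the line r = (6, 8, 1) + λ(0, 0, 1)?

√13

Direction vector d = (0, 0, 1).
AP = (2, -3, 1); AP·d = 1, |AP|² = 14, |d|² = 1.
distance² = |AP|² − (AP·d)²/|d|² = 14 − 1/1 = 13, so the distance is √13.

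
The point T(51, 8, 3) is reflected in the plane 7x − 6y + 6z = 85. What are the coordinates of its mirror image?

With n = (7, −6, 6), the signed offset is (n·T − 85)/|n|² = 242/121 = 2.
T' = T − 2t·n = (51, 8, 3) − 4·(7, −6, 6) = (23, 32, −21).

(23, 32, -21)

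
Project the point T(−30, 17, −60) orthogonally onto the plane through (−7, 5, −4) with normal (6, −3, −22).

n = (6, −3, −22), |n|² = 529, and n·T − 31 = 1058.
t = 1058/529 = 2, so the foot is T − t·n = (−30, 17, −60) − 2·(6, −3, −22) = (−42, 23, −16).

(-42, 23, -16)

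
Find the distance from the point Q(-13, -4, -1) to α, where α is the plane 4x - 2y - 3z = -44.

3√29/29

Normal vector n = (4, -2, -3), and n·(-13, -4, -1) - (-44) = 3.
|n| = √(16 + 4 + 9) = √29, so the distance is |3|/√29 = 3√29/29.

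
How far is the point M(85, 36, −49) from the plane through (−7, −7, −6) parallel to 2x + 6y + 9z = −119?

Parallel planes share the normal n = (2, 6, 9); since (−7, −7, −6) lies on the plane, its equation is 2x + 6y + 9z = -110.
Then n·(85, 36, −49) − (−110) = 55.
|n| = √(4 + 36 + 81) = 11, so the distance is |55|/11 = 5.

5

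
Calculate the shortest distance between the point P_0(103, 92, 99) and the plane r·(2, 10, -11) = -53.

Normal vector n = (2, 10, -11), and n·(103, 92, 99) - (-53) = 90.
|n| = √(4 + 100 + 121) = 15, so the distance is |90|/15 = 6.

6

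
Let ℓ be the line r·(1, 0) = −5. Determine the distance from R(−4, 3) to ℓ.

d = |1·(-4) + 0·3 − (-5)| / √(1 + 0) = |1|/1 = 1.

1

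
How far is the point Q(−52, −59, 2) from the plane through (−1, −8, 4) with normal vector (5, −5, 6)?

12/√86

The plane has equation n·(r − (−1, −8, 4)) = 0, i.e. n·r = 59.
Then n·(−52, −59, 2) − 59 = −12.
|n| = √(25 + 25 + 36) = √86, so the distance is |-12|/√86 = 6√86/43.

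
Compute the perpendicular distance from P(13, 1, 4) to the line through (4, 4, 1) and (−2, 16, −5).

A direction vector is d = (−6, 12, −6).
AP = (9, −3, 3); AP·d = -108, |AP|² = 99, |d|² = 216.
distance² = |AP|² − (AP·d)²/|d|² = 99 − 11664/216 = 45, so the distance is 3√5.

3√5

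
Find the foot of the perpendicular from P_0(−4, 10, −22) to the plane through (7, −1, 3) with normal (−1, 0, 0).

The perpendicular from P_0 has direction n = (−1, 0, 0): r = (−4, 10, −22) + μ(−1, 0, 0).
Substitute into the plane: n·(P_0 + μn) = -7 gives 4 + 1μ = -7, so μ = -11.
Foot = (−4, 10, −22) + (-11)·(−1, 0, 0) = (7, 10, −22).

(7, 10, -22)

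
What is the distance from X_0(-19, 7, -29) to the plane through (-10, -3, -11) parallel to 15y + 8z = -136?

Parallel planes share the normal n = (0, 15, 8); since (-10, -3, -11) lies on the plane, its equation is 15y + 8z = -133.
d = |15·7 + 8·(-29) − (-133)| / √(0 + 225 + 64) = |6| / 17 = 6/17.

6/17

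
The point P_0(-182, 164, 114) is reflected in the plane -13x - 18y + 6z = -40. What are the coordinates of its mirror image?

(-4030/23, 3988/23, 2550/23)

With n = (-13, -18, 6), the signed offset is (n·P_0 − (-40))/|n|² = 138/529 = 6/23.
P_0' = P_0 − 2t·n = (-182, 164, 114) − (12/23)·(-13, -18, 6) = (-4030/23, 3988/23, 2550/23).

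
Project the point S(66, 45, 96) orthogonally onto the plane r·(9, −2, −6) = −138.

(672/11, 507/11, 1092/11)

n = (9, −2, −6), |n|² = 121, and n·S − (-138) = 66.
t = 66/121 = 6/11, so the foot is S − t·n = (66, 45, 96) − (6/11)·(9, −2, −6) = (672/11, 507/11, 1092/11).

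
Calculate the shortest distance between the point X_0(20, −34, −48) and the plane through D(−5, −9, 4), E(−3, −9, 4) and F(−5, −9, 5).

DE = (2, 0, 0) and DF = (0, 0, 1), so a normal is n = DE × DF = (0, −2, 0).
d = |(-2)·(-34) − 18| / √(0 + 4 + 0) = |50| / 2 = 25.

25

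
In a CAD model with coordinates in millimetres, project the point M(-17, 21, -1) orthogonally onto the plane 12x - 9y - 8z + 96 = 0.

(-5, 12, -9)

n = (12, -9, -8), |n|² = 289, and n·M − (-96) = -289.
t = -289/289 = -1, so the foot is M − t·n = (-17, 21, -1) − (-1)·(12, -9, -8) = (-5, 12, -9).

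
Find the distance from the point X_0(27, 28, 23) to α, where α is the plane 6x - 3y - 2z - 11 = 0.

d = |6·27 + (-3)·28 + (-2)·23 − 11| / √(36 + 9 + 4) = |21| / 7 = 3.

3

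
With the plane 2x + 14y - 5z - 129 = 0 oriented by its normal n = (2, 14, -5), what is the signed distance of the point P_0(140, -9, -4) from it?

n·P_0 − 129 = 45.
|n| = 15, so the signed distance is 45/15 = 3.

3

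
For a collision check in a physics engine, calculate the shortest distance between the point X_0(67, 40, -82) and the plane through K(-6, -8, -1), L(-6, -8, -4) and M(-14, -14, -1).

KL = (0, 0, -3) and KM = (-8, -6, 0), so a normal is n = KL × KM = (-18, 24, 0).
n = (-18, 24, 0); n·P − (-84) = -162; |n| = 30; distance = 162/30 = 27/5.

27/5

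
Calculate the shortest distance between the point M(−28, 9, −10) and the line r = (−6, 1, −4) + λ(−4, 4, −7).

2√65

Direction vector d = (−4, 4, −7).
AP = (−22, 8, −6), and AP × d = (−32, −130, −56).
|AP × d|² = 21060 and |d|² = 81, so the distance is √(21060/81) = √260 = 2√65.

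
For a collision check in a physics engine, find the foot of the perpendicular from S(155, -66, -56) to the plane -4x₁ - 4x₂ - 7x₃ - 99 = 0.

The perpendicular from S has direction n = (-4, -4, -7): r = (155, -66, -56) + μ(-4, -4, -7).
Substitute into the plane: n·(S + μn) = 99 gives 36 + 81μ = 99, so μ = 7/9.
Foot = (155, -66, -56) + (7/9)·(-4, -4, -7) = (1367/9, -622/9, -553/9).

(1367/9, -622/9, -553/9)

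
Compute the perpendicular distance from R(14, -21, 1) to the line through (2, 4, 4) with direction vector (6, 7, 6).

Direction vector d = (6, 7, 6).
AP = (12, -25, -3), and AP × d = (-129, -90, 234).
|AP × d|² = 79497 and |d|² = 121, so the distance is √(79497/121) = √657 = 3√73.

3√73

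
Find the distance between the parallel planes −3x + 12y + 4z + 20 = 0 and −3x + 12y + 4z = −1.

With common normal n = (−3, 12, 4) (|n| = 13), the distance is |(-20) − (-1)|/|n| = 19/13.

19/13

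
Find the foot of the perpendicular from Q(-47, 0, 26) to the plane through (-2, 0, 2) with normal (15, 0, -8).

(-2, 0, 2)

n = (15, 0, -8), |n|² = 289, and n·Q − (-46) = -867.
t = -867/289 = -3, so the foot is Q − t·n = (-47, 0, 26) − (-3)·(15, 0, -8) = (-2, 0, 2).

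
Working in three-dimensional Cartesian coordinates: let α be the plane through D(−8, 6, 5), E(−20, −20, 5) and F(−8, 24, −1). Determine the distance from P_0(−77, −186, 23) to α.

3

DE = (−12, −26, 0) and DF = (0, 18, −6), so a normal is n = DE × DF = (156, −72, −216).
d = |156·(-77) + (-72)·(-186) + (-216)·23 − (-2760)| / √(24336 + 5184 + 46656) = |-828| / 276 = 3.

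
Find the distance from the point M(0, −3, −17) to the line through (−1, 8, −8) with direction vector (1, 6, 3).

Direction vector d = (1, 6, 3).
AP = (1, −11, −9), and AP × d = (21, −12, 17).
|AP × d|² = 874 and |d|² = 46, so the distance is √(874/46) = √19.

√19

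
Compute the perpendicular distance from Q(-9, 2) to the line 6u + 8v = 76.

d = |6·(-9) + 8·2 − 76| / √(36 + 64) = |-114|/10 = 57/5.

57/5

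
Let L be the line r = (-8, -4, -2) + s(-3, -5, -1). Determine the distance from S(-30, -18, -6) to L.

2√34

Direction vector d = (-3, -5, -1).
AP = (-22, -14, -4); AP·d = 140, |AP|² = 696, |d|² = 35.
distance² = |AP|² − (AP·d)²/|d|² = 696 − 19600/35 = 136, so the distance is 2√34.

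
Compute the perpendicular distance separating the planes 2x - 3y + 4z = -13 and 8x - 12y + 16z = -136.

Divide the second equation by 4 to match normals: 2x - 3y + 4z = -34.
Both planes have normal n = (2, -3, 4), |n| = √29. Any point on the first plane is at distance |(-34) − (-13)|/|n| = 21/√29 from the second.

21/√29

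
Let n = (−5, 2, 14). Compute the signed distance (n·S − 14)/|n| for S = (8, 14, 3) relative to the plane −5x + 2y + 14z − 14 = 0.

n·S − 14 = 16.
|n| = 15, so the signed distance is 16/15.

16/15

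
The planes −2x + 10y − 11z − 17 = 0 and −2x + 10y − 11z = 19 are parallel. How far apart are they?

With common normal n = (−2, 10, −11) (|n| = 15), the distance is |17 − 19|/|n| = 2/15.

2/15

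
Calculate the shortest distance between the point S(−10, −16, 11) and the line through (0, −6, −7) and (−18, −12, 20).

2√10

A direction vector is d = (−18, −6, 27).
AP = (−10, −10, 18); AP·d = 726, |AP|² = 524, |d|² = 1089.
distance² = |AP|² − (AP·d)²/|d|² = 524 − 527076/1089 = 40, so the distance is 2√10.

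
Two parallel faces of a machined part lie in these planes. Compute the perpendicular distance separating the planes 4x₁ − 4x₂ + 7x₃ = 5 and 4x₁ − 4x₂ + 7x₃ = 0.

5/9

With common normal n = (4, −4, 7) (|n| = 9), the distance is |5 − 0|/|n| = 5/9.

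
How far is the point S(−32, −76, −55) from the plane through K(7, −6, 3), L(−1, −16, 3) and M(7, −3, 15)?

27/√42

KL = (−8, −10, 0) and KM = (0, 3, 12), so a normal is n = KL × KM = (−120, 96, −24).
Then n·(−32, −76, −55) − (−1488) = −648.
|n| = √(14400 + 9216 + 576) = 24√42, so the distance is |-648|/(24√42) = 27/√42.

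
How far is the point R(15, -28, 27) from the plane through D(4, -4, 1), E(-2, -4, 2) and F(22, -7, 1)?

DE = (-6, 0, 1) and DF = (18, -3, 0), so a normal is n = DE × DF = (3, 18, 18).
Then n·(15, -28, 27) - (-42) = 69.
|n| = √(9 + 324 + 324) = 3√73, so the distance is |69|/(3√73) = 23/√73.

23/√73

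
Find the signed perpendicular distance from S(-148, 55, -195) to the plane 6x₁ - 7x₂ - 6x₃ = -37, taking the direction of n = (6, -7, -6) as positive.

n·S − (-37) = -66.
|n| = 11, so the signed distance is -66/11 = -6.

-6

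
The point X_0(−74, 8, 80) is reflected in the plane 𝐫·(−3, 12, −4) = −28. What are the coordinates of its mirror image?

n = (−3, 12, −4), |n|² = 169, n·X_0 − (-28) = 26, so t = 26/169 = 2/13.
Foot F = X_0 − (2/13)·n = (−956/13, 80/13, 1048/13); the reflection is 2F − X_0 = (−950/13, 56/13, 1056/13).

(-950/13, 56/13, 1056/13)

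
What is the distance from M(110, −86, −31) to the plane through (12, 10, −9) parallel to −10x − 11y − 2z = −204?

Parallel planes share the normal n = (−10, −11, −2); since (12, 10, −9) lies on the plane, its equation is −10x − 11y − 2z = -212.
Then n·(110, −86, −31) − (−212) = 120.
|n| = √(100 + 121 + 4) = 15, so the distance is |120|/15 = 8.

8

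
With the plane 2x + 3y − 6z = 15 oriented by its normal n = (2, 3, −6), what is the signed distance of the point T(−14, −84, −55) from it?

n·T − 15 = 35.
|n| = 7, so the signed distance is 35/7 = 5.

5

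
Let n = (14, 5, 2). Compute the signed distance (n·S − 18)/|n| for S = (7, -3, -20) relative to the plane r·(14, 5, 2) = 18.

n·S − 18 = 25.
|n| = 15, so the signed distance is 25/15 = 5/3.

5/3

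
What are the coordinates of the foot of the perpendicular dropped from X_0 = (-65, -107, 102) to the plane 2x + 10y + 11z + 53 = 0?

n = (2, 10, 11), |n|² = 225, and n·X_0 − (-53) = -25.
t = -25/225 = -1/9, so the foot is X_0 − t·n = (-65, -107, 102) − (-1/9)·(2, 10, 11) = (-583/9, -953/9, 929/9).

(-583/9, -953/9, 929/9)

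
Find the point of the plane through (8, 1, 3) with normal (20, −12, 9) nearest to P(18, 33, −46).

n = (20, −12, 9), |n|² = 625, and n·P − 175 = -625.
t = -625/625 = -1, so the foot is P − t·n = (18, 33, −46) − (-1)·(20, −12, 9) = (38, 21, −37).

(38, 21, -37)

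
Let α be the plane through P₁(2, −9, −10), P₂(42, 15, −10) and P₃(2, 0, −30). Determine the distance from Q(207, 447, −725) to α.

P₁P₂ = (40, 24, 0) and P₁P₃ = (0, 9, −20), so a normal is n = P₁P₂ × P₁P₃ = (−480, 800, 360).
Then n·(207, 447, −725) − (−11760) = 9000.
|n| = √(230400 + 640000 + 129600) = 1000, so the distance is |9000|/1000 = 9.

9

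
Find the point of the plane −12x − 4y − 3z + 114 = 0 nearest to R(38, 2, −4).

(14, -6, -10)

The perpendicular from R has direction n = (−12, −4, −3): r = (38, 2, −4) + μ(−12, −4, −3).
Substitute into the plane: n·(R + μn) = -114 gives -452 + 169μ = -114, so μ = 2.
Foot = (38, 2, −4) + 2·(−12, −4, −3) = (14, −6, −10).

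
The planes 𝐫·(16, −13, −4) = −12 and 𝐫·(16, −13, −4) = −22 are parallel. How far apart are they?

10/21

Both planes have normal n = (16, −13, −4), |n| = 21. Any point on the first plane is at distance |(-22) − (-12)|/|n| = 10/21 from the second.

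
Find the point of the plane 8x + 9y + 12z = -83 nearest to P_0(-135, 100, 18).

(-2351/17, 1637/17, 222/17)

The perpendicular from P_0 has direction n = (8, 9, 12): r = (-135, 100, 18) + λ(8, 9, 12).
Substitute into the plane: n·(P_0 + λn) = -83 gives 36 + 289λ = -83, so λ = -7/17.
Foot = (-135, 100, 18) + (-7/17)·(8, 9, 12) = (-2351/17, 1637/17, 222/17).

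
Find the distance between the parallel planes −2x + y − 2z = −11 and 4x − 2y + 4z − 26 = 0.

2/3

Divide the second equation by -2 to match normals: −2x + y − 2z = -13.
With common normal n = (−2, 1, −2) (|n| = 3), the distance is |(-11) − (-13)|/|n| = 2/3.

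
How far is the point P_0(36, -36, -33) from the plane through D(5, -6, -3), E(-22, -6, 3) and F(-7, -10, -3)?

28/11

DE = (-27, 0, 6) and DF = (-12, -4, 0), so a normal is n = DE × DF = (24, -72, 108).
n = (24, -72, 108); n·P − 228 = -336; |n| = 132; distance = 336/132 = 28/11.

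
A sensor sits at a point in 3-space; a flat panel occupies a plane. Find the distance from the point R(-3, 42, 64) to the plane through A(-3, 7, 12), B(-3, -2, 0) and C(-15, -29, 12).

AB = (0, -9, -12) and AC = (-12, -36, 0), so a normal is n = AB × AC = (-432, 144, -108).
Then n·(-3, 42, 64) - 1008 = -576.
|n| = √(186624 + 20736 + 11664) = 468, so the distance is |-576|/468 = 16/13.

16/13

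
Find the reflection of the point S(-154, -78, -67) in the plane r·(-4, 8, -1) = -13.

n = (-4, 8, -1), |n|² = 81, n·S − (-13) = 72, so t = 72/81 = 8/9.
Foot F = S − (8/9)·n = (-1354/9, -766/9, -595/9); the reflection is 2F − S = (-1322/9, -830/9, -587/9).

(-1322/9, -830/9, -587/9)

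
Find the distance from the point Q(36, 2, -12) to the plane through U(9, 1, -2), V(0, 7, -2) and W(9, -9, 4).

7/√38

UV = (-9, 6, 0) and UW = (0, -10, 6), so a normal is n = UV × UW = (36, 54, 90).
Then n·(36, 2, -12) - 198 = 126.
|n| = √(1296 + 2916 + 8100) = 18√38, so the distance is |126|/(18√38) = 7√38/38.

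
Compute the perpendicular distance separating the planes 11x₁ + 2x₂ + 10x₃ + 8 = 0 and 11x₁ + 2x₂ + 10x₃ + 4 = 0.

4/15

With common normal n = (11, 2, 10) (|n| = 15), the distance is |(-8) − (-4)|/|n| = 4/15.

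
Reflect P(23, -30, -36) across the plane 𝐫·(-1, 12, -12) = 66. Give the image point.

(389/17, -486/17, -636/17)

With n = (-1, 12, -12), the signed offset is (n·P − 66)/|n|² = -17/289 = -1/17.
P' = P − 2t·n = (23, -30, -36) − (-2/17)·(-1, 12, -12) = (389/17, -486/17, -636/17).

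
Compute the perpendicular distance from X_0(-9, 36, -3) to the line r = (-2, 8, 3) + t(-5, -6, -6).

Direction vector d = (-5, -6, -6).
AP = (-7, 28, -6); AP·d = -97, |AP|² = 869, |d|² = 97.
distance² = |AP|² − (AP·d)²/|d|² = 869 − 9409/97 = 772, so the distance is 2√193.

2√193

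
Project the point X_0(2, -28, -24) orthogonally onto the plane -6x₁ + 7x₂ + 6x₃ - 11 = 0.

(-16, -7, -6)

n = (-6, 7, 6), |n|² = 121, and n·X_0 − 11 = -363.
t = -363/121 = -3, so the foot is X_0 − t·n = (2, -28, -24) − (-3)·(-6, 7, 6) = (-16, -7, -6).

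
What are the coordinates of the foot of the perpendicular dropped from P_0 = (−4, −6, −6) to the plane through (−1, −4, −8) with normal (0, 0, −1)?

(-4, -6, -8)

The perpendicular from P_0 has direction n = (0, 0, −1): r = (−4, −6, −6) + t(0, 0, −1).
Substitute into the plane: n·(P_0 + tn) = 8 gives 6 + 1t = 8, so t = 2.
Foot = (−4, −6, −6) + 2·(0, 0, −1) = (−4, −6, −8).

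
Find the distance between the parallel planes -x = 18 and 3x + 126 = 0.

24

Divide the second equation by -3 to match normals: -x = 42.
With common normal n = (-1, 0, 0) (|n| = 1), the distance is |18 − 42|/|n| = 24/1 = 24.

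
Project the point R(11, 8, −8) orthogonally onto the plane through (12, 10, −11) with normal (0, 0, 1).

(11, 8, -11)

The perpendicular from R has direction n = (0, 0, 1): r = (11, 8, −8) + μ(0, 0, 1).
Substitute into the plane: n·(R + μn) = -11 gives -8 + 1μ = -11, so μ = -3.
Foot = (11, 8, −8) + (-3)·(0, 0, 1) = (11, 8, −11).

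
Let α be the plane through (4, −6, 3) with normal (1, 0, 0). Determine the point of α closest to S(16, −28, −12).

The perpendicular from S has direction n = (1, 0, 0): r = (16, −28, −12) + λ(1, 0, 0).
Substitute into the plane: n·(S + λn) = 4 gives 16 + 1λ = 4, so λ = -12.
Foot = (16, −28, −12) + (-12)·(1, 0, 0) = (4, −28, −12).

(4, -28, -12)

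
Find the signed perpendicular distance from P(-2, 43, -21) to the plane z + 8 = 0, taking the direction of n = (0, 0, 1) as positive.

n·P − (-8) = -13.
|n| = 1, so the signed distance is -13/1 = -13.

-13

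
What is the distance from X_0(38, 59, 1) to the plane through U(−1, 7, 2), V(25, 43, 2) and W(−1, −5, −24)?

20/23

UV = (26, 36, 0) and UW = (0, −12, −26), so a normal is n = UV × UW = (−936, 676, −312).
d = |(-936)·38 + 676·59 + (-312)·1 − 5044| / √(876096 + 456976 + 97344) = |-1040| / 1196 = 20/23.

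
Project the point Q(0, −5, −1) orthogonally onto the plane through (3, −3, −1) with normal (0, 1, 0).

(0, -3, -1)

n = (0, 1, 0), |n|² = 1, and n·Q − (-3) = -2.
t = -2/1 = -2, so the foot is Q − t·n = (0, −5, −1) − (-2)·(0, 1, 0) = (0, −3, −1).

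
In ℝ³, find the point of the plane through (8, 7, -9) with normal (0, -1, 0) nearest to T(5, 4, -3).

n = (0, -1, 0), |n|² = 1, and n·T − (-7) = 3.
t = 3/1 = 3, so the foot is T − t·n = (5, 4, -3) − 3·(0, -1, 0) = (5, 7, -3).

(5, 7, -3)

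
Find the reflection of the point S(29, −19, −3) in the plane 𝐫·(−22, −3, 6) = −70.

n = (−22, −3, 6), |n|² = 529, n·S − (-70) = -529, so t = -529/529 = -1.
Foot F = S − (-1)·n = (7, −22, 3); the reflection is 2F − S = (−15, −25, 9).

(-15, -25, 9)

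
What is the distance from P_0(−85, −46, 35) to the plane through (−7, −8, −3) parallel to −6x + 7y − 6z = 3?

26/11

Parallel planes share the normal n = (−6, 7, −6); since (−7, −8, −3) lies on the plane, its equation is −6x + 7y − 6z = 4.
Then n·(−85, −46, 35) − 4 = −26.
|n| = √(36 + 49 + 36) = 11, so the distance is |-26|/11 = 26/11.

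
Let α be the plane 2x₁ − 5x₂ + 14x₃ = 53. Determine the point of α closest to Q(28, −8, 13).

(26, -3, -1)

The perpendicular from Q has direction n = (2, −5, 14): r = (28, −8, 13) + t(2, −5, 14).
Substitute into the plane: n·(Q + tn) = 53 gives 278 + 225t = 53, so t = -1.
Foot = (28, −8, 13) + (-1)·(2, −5, 14) = (26, −3, −1).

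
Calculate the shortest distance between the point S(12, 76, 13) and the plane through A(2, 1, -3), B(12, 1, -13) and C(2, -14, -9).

AB = (10, 0, -10) and AC = (0, -15, -6), so a normal is n = AB × AC = (-150, 60, -150).
Then n·(12, 76, 13) - 210 = 600.
|n| = √(22500 + 3600 + 22500) = 90√6, so the distance is |600|/(90√6) = 10√6/9.

10√6/9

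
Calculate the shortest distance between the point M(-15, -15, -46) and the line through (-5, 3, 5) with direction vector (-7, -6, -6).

33

Direction vector d = (-7, -6, -6).
AP = (-10, -18, -51), and AP × d = (-198, 297, -66).
|AP × d|² = 131769 and |d|² = 121, so the distance is √(131769/121) = √1089 = 33.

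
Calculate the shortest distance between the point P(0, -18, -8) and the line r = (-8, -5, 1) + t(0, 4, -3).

17

Direction vector d = (0, 4, -3).
AP = (8, -13, -9), and AP × d = (75, 24, 32).
|AP × d|² = 7225 and |d|² = 25, so the distance is √(7225/25) = √289 = 17.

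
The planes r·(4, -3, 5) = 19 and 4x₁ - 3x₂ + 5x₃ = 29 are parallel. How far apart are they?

With common normal n = (4, -3, 5) (|n| = 5√2), the distance is |19 − 29|/|n| = 10/(5√2) = √2.

√2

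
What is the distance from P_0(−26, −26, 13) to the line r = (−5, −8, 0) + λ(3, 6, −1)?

Direction vector d = (3, 6, −1).
AP = (−21, −18, 13); AP·d = -184, |AP|² = 934, |d|² = 46.
distance² = |AP|² − (AP·d)²/|d|² = 934 − 33856/46 = 198, so the distance is 3√22.

3√22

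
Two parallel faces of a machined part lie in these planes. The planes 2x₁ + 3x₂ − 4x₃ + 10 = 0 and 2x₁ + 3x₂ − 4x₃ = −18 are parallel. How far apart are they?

8√29/29

Both planes have normal n = (2, 3, −4), |n| = √29. Any point on the first plane is at distance |(-18) − (-10)|/|n| = 8/√29 = 8√29/29 from the second.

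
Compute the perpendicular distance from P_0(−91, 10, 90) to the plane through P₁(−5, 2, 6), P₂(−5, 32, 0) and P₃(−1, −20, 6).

P₁P₂ = (0, 30, −6) and P₁P₃ = (4, −22, 0), so a normal is n = P₁P₂ × P₁P₃ = (−132, −24, −120).
n = (−132, −24, −120); n·P − (-108) = 1080; |n| = 180; distance = 1080/180 = 6.

6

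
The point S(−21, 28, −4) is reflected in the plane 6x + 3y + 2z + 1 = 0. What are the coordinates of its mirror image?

(-9, 34, 0)

With n = (6, 3, 2), the signed offset is (n·S − (-1))/|n|² = -49/49 = -1.
S' = S − 2t·n = (−21, 28, −4) − (-2)·(6, 3, 2) = (−9, 34, 0).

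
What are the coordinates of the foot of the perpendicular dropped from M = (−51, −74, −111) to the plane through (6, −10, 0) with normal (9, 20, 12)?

n = (9, 20, 12), |n|² = 625, and n·M − (-146) = -3125.
t = -3125/625 = -5, so the foot is M − t·n = (−51, −74, −111) − (-5)·(9, 20, 12) = (−6, 26, −51).

(-6, 26, -51)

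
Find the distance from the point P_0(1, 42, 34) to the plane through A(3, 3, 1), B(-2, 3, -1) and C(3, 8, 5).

13√5/15

AB = (-5, 0, -2) and AC = (0, 5, 4), so a normal is n = AB × AC = (10, 20, -25).
d = |10·1 + 20·42 + (-25)·34 − 65| / √(100 + 400 + 625) = |-65| / (15√5) = 13/(3√5).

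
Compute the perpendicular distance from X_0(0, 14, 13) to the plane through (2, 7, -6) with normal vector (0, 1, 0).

The plane has equation n·(r − (2, 7, -6)) = 0, i.e. n·r = 7.
Then n·(0, 14, 13) - 7 = 7.
|n| = √(0 + 1 + 0) = 1, so the distance is |7|/1 = 7.

7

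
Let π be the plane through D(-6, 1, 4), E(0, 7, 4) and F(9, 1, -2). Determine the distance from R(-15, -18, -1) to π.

5√33/33

DE = (6, 6, 0) and DF = (15, 0, -6), so a normal is n = DE × DF = (-36, 36, -90).
n = (-36, 36, -90); n·P − (-108) = 90; |n| = 18√33; distance = 90/(18√33) = 5/√33.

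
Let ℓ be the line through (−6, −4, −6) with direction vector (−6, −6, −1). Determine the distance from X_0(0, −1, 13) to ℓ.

Direction vector d = (−6, −6, −1).
AP = (6, 3, 19); AP·d = -73, |AP|² = 406, |d|² = 73.
distance² = |AP|² − (AP·d)²/|d|² = 406 − 5329/73 = 333, so the distance is 3√37.

3√37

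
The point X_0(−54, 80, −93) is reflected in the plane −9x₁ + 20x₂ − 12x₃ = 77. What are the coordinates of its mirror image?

With n = (−9, 20, −12), the signed offset is (n·X_0 − 77)/|n|² = 3125/625 = 5.
X_0' = X_0 − 2t·n = (−54, 80, −93) − 10·(−9, 20, −12) = (36, −120, 27).

(36, -120, 27)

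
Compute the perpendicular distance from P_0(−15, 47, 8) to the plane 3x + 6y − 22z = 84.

1

Normal vector n = (3, 6, −22), and n·(−15, 47, 8) − 84 = −23.
|n| = √(9 + 36 + 484) = 23, so the distance is |-23|/23 = 1.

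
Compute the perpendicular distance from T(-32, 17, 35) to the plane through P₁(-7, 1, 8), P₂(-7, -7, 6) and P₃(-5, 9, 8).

P₁P₂ = (0, -8, -2) and P₁P₃ = (2, 8, 0), so a normal is n = P₁P₂ × P₁P₃ = (16, -4, 16).
Then n·(-32, 17, 35) - 12 = -32.
|n| = √(256 + 16 + 256) = 4√33, so the distance is |-32|/(4√33) = 8√33/33.

8/√33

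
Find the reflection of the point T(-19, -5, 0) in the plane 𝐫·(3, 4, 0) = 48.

(11, 35, 0)

n = (3, 4, 0), |n|² = 25, n·T − 48 = -125, so t = -125/25 = -5.
Foot F = T − (-5)·n = (-4, 15, 0); the reflection is 2F − T = (11, 35, 0).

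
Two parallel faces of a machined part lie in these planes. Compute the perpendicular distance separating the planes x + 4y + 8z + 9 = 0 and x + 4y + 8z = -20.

With common normal n = (1, 4, 8) (|n| = 9), the distance is |(-9) − (-20)|/|n| = 11/9.

11/9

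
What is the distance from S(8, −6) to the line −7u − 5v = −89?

d = |(-7)·8 + (-5)·(-6) − (-89)| / √(49 + 25) = |63|/√74 = 63/√74.

63/√74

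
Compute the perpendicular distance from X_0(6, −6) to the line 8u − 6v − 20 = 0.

The normal to the line is n = (8, −6) with |n| = 10.
|n·X_0 − 20| = |84 − 20| = 64, so the distance is 64/10 = 32/5.

32/5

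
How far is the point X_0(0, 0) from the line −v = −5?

The normal to the line is n = (0, −1) with |n| = 1.
|n·X_0 − (-5)| = |0 − (-5)| = 5, so the distance is 5/1 = 5.

5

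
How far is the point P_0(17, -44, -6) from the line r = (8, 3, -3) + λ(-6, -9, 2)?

11√10

Direction vector d = (-6, -9, 2).
AP = (9, -47, -3); AP·d = 363, |AP|² = 2299, |d|² = 121.
distance² = |AP|² − (AP·d)²/|d|² = 2299 − 131769/121 = 1210, so the distance is 11√10.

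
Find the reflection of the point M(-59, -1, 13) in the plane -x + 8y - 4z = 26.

(-179/3, 13/3, 31/3)

n = (-1, 8, -4), |n|² = 81, n·M − 26 = -27, so t = -27/81 = -1/3.
Foot F = M − (-1/3)·n = (-178/3, 5/3, 35/3); the reflection is 2F − M = (-179/3, 13/3, 31/3).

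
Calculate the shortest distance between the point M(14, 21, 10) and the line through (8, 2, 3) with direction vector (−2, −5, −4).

Direction vector d = (−2, −5, −4).
AP = (6, 19, 7), and AP × d = (−41, 10, 8).
|AP × d|² = 1845 and |d|² = 45, so the distance is √(1845/45) = √41.

√41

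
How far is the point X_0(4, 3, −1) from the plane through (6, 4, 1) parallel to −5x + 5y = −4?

Parallel planes share the normal n = (−5, 5, 0); since (6, 4, 1) lies on the plane, its equation is −5x + 5y = -10.
Then n·(4, 3, −1) − (−10) = 5.
|n| = √(25 + 25 + 0) = 5√2, so the distance is |5|/(5√2) = √2/2.

√2/2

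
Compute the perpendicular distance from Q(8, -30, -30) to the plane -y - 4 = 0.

26

n = (0, -1, 0); n·P − 4 = 26; |n| = 1; distance = 26/1 = 26.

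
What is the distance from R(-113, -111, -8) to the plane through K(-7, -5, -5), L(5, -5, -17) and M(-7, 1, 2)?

KL = (12, 0, -12) and KM = (0, 6, 7), so a normal is n = KL × KM = (72, -84, 72).
Then n·(-113, -111, -8) - (-444) = 1056.
|n| = √(5184 + 7056 + 5184) = 132, so the distance is |1056|/132 = 8.

8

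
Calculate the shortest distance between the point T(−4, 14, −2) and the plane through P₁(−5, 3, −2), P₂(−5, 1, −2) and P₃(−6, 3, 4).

P₁P₂ = (0, −2, 0) and P₁P₃ = (−1, 0, 6), so a normal is n = P₁P₂ × P₁P₃ = (−12, 0, −2).
d = |(-12)·(-4) + (-2)·(-2) − 64| / √(144 + 0 + 4) = |-12| / (2√37) = 6√37/37.

6/√37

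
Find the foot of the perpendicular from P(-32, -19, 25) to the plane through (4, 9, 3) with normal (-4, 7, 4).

(-272/9, -199/9, 209/9)

The perpendicular from P has direction n = (-4, 7, 4): r = (-32, -19, 25) + t(-4, 7, 4).
Substitute into the plane: n·(P + tn) = 59 gives 95 + 81t = 59, so t = -4/9.
Foot = (-32, -19, 25) + (-4/9)·(-4, 7, 4) = (-272/9, -199/9, 209/9).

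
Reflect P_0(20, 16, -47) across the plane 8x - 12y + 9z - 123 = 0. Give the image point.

n = (8, -12, 9), |n|² = 289, n·P_0 − 123 = -578, so t = -578/289 = -2.
Foot F = P_0 − (-2)·n = (36, -8, -29); the reflection is 2F − P_0 = (52, -32, -11).

(52, -32, -11)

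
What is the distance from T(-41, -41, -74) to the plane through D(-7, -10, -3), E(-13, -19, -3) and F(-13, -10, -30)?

DE = (-6, -9, 0) and DF = (-6, 0, -27), so a normal is n = DE × DF = (243, -162, -54).
Then n·(-41, -41, -74) - 81 = 594.
|n| = √(59049 + 26244 + 2916) = 297, so the distance is |594|/297 = 2.

2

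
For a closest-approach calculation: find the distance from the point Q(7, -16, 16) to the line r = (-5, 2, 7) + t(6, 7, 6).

3√61

Direction vector d = (6, 7, 6).
AP = (12, -18, 9); AP·d = 0, |AP|² = 549, |d|² = 121.
distance² = |AP|² − (AP·d)²/|d|² = 549 − 0/121 = 549, so the distance is 3√61.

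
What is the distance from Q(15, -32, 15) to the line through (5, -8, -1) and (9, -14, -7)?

A direction vector is d = (4, -6, -6).
AP = (10, -24, 16), and AP × d = (240, 124, 36).
|AP × d|² = 74272 and |d|² = 88, so the distance is √(74272/88) = √844 = 2√211.

2√211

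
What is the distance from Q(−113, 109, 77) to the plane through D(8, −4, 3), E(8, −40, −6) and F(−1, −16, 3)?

DE = (0, −36, −9) and DF = (−9, −12, 0), so a normal is n = DE × DF = (−108, 81, −324).
Then n·(−113, 109, 77) − (−2160) = −1755.
|n| = √(11664 + 6561 + 104976) = 351, so the distance is |-1755|/351 = 5.

5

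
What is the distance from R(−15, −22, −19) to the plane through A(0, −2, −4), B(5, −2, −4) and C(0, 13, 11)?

5/√2

AB = (5, 0, 0) and AC = (0, 15, 15), so a normal is n = AB × AC = (0, −75, 75).
Then n·(−15, −22, −19) − (−150) = 375.
|n| = √(0 + 5625 + 5625) = 75√2, so the distance is |375|/(75√2) = 5√2/2.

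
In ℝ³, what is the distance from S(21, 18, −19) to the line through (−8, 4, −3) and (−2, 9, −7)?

√61

A direction vector is d = (6, 5, −4).
AP = (29, 14, −16), and AP × d = (24, 20, 61).
|AP × d|² = 4697 and |d|² = 77, so the distance is √(4697/77) = √61.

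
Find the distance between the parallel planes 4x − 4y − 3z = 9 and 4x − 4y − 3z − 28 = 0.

19/√41

With common normal n = (4, −4, −3) (|n| = √41), the distance is |9 − 28|/|n| = 19/√41.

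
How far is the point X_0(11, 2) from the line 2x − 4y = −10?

12/√5

The normal to the line is n = (2, −4) with |n| = 2√5.
|n·X_0 − (-10)| = |14 − (-10)| = 24, so the distance is 24/(2√5) = 12√5/5.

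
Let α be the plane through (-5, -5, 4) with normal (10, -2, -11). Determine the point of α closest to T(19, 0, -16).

The perpendicular from T has direction n = (10, -2, -11): r = (19, 0, -16) + λ(10, -2, -11).
Substitute into the plane: n·(T + λn) = -84 gives 366 + 225λ = -84, so λ = -2.
Foot = (19, 0, -16) + (-2)·(10, -2, -11) = (-1, 4, 6).

(-1, 4, 6)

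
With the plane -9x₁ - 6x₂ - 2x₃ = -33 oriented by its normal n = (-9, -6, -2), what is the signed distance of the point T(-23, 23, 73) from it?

n·T − (-33) = -44.
|n| = 11, so the signed distance is -44/11 = -4.

-4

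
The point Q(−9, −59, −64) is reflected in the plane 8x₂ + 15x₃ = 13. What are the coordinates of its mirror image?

(-9, 21, 86)

With n = (0, 8, 15), the signed offset is (n·Q − 13)/|n|² = -1445/289 = -5.
Q' = Q − 2t·n = (−9, −59, −64) − (-10)·(0, 8, 15) = (−9, 21, 86).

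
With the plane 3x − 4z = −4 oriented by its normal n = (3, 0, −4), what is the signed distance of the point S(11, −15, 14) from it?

n·S − (-4) = -19.
|n| = 5, so the signed distance is -19/5.

-19/5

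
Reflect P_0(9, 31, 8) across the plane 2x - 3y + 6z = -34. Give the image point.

With n = (2, -3, 6), the signed offset is (n·P_0 − (-34))/|n|² = 7/49 = 1/7.
P_0' = P_0 − 2t·n = (9, 31, 8) − (2/7)·(2, -3, 6) = (59/7, 223/7, 44/7).

(59/7, 223/7, 44/7)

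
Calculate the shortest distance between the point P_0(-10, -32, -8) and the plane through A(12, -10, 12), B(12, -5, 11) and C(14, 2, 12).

AB = (0, 5, -1) and AC = (2, 12, 0), so a normal is n = AB × AC = (12, -2, -10).
Then n·(-10, -32, -8) - 44 = -20.
|n| = √(144 + 4 + 100) = 2√62, so the distance is |-20|/(2√62) = 10/√62.

10/√62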